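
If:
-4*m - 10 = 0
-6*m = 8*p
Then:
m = -5/2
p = 15/8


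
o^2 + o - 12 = (o - 3)*(o + 4)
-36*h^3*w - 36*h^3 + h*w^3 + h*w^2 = (-6*h + w)*(6*h + w)*(h*w + h)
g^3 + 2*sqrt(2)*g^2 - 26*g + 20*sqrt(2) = (g - 2*sqrt(2))*(g - sqrt(2))*(g + 5*sqrt(2))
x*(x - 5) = x^2 - 5*x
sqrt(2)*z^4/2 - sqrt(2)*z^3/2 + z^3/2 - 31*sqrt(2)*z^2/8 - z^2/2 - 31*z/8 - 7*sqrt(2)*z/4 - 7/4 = (z - 7/2)*(z + 1/2)*(z + 2)*(sqrt(2)*z/2 + 1/2)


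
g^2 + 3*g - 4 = (g - 1)*(g + 4)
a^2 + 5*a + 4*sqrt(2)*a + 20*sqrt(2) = (a + 5)*(a + 4*sqrt(2))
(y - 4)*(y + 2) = y^2 - 2*y - 8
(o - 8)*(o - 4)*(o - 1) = o^3 - 13*o^2 + 44*o - 32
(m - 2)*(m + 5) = m^2 + 3*m - 10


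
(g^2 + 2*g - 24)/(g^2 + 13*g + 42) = (g - 4)/(g + 7)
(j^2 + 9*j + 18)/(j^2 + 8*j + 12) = (j + 3)/(j + 2)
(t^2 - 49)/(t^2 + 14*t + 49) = (t - 7)/(t + 7)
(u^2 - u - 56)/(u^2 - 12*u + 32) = (u + 7)/(u - 4)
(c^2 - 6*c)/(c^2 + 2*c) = (c - 6)/(c + 2)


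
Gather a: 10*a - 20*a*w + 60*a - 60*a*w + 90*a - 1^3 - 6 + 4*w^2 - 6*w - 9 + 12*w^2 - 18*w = a*(160 - 80*w) + 16*w^2 - 24*w - 16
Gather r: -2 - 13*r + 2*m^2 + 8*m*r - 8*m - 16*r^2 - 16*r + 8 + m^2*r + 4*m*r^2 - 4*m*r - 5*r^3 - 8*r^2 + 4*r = 2*m^2 - 8*m - 5*r^3 + r^2*(4*m - 24) + r*(m^2 + 4*m - 25) + 6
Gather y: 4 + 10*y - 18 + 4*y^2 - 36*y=4*y^2 - 26*y - 14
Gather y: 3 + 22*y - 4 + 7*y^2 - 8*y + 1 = 7*y^2 + 14*y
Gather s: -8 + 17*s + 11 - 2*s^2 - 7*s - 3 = -2*s^2 + 10*s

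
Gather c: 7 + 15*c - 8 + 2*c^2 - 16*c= 2*c^2 - c - 1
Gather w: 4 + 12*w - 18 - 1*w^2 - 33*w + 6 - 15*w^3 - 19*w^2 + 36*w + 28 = -15*w^3 - 20*w^2 + 15*w + 20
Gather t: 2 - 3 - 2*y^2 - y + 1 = -2*y^2 - y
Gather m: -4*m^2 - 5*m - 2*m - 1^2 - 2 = -4*m^2 - 7*m - 3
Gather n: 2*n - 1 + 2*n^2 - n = 2*n^2 + n - 1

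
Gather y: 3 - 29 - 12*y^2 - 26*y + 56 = -12*y^2 - 26*y + 30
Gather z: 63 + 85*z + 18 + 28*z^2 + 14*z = 28*z^2 + 99*z + 81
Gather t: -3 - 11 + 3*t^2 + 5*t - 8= 3*t^2 + 5*t - 22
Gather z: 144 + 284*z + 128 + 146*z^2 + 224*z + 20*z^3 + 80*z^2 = 20*z^3 + 226*z^2 + 508*z + 272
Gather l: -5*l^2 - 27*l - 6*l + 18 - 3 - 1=-5*l^2 - 33*l + 14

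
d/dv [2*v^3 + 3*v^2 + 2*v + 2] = 6*v^2 + 6*v + 2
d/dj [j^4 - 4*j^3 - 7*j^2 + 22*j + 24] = 4*j^3 - 12*j^2 - 14*j + 22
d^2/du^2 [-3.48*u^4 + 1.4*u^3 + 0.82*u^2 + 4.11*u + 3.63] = -41.76*u^2 + 8.4*u + 1.64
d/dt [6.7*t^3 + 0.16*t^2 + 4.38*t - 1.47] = 20.1*t^2 + 0.32*t + 4.38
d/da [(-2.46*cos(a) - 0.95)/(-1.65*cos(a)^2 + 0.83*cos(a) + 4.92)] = (4.059*cos(a)^2 + 3.135*cos(a) + 11.3147)*sin(a)/(2.7225*cos(a)^4 - 2.739*cos(a)^3 - 15.5471*cos(a)^2 + 8.1672*cos(a) + 24.2064)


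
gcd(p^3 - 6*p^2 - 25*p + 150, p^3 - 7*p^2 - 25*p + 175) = p^2 - 25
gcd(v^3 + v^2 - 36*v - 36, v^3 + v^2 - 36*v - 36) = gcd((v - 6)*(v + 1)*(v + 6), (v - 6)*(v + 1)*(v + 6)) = v^3 + v^2 - 36*v - 36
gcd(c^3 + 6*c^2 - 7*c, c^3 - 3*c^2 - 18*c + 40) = 1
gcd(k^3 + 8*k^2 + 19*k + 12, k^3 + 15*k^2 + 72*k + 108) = k + 3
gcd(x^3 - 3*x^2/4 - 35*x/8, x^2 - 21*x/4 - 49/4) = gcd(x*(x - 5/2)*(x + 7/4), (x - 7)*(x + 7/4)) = x + 7/4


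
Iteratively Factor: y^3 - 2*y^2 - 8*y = (y + 2)*(y^2 - 4*y) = y*(y + 2)*(y - 4)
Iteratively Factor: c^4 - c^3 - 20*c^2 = (c)*(c^3 - c^2 - 20*c) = c*(c - 5)*(c^2 + 4*c) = c*(c - 5)*(c + 4)*(c)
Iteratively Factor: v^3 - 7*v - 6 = (v + 2)*(v^2 - 2*v - 3) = (v - 3)*(v + 2)*(v + 1)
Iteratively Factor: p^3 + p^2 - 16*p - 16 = (p - 4)*(p^2 + 5*p + 4) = (p - 4)*(p + 4)*(p + 1)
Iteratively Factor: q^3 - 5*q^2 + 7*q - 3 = (q - 1)*(q^2 - 4*q + 3) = (q - 3)*(q - 1)*(q - 1)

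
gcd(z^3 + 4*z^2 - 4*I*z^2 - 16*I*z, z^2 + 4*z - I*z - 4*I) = z + 4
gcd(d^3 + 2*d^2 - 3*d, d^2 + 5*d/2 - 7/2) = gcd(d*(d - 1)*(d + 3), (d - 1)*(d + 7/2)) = d - 1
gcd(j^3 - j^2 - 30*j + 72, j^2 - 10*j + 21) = j - 3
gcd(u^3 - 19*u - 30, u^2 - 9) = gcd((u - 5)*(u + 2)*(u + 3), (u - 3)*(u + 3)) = u + 3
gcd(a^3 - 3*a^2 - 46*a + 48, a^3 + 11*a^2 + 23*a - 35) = a - 1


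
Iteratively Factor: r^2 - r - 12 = (r - 4)*(r + 3)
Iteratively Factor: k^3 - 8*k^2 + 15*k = (k - 3)*(k^2 - 5*k) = k*(k - 3)*(k - 5)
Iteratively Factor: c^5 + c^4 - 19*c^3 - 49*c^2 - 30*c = (c + 3)*(c^4 - 2*c^3 - 13*c^2 - 10*c) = (c + 1)*(c + 3)*(c^3 - 3*c^2 - 10*c) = c*(c + 1)*(c + 3)*(c^2 - 3*c - 10) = c*(c + 1)*(c + 2)*(c + 3)*(c - 5)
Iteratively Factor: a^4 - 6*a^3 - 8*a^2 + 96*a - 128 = (a + 4)*(a^3 - 10*a^2 + 32*a - 32) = (a - 4)*(a + 4)*(a^2 - 6*a + 8) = (a - 4)*(a - 2)*(a + 4)*(a - 4)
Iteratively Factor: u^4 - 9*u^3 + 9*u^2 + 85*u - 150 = (u - 2)*(u^3 - 7*u^2 - 5*u + 75) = (u - 2)*(u + 3)*(u^2 - 10*u + 25) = (u - 5)*(u - 2)*(u + 3)*(u - 5)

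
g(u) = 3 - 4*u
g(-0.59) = 5.36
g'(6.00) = -4.00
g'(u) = -4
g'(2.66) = -4.00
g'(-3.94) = -4.00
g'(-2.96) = -4.00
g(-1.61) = 9.44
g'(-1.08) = -4.00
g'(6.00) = -4.00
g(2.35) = -6.40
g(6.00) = -21.00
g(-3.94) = 18.76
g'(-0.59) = -4.00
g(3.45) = -10.80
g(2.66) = -7.64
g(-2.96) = 14.84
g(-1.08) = 7.32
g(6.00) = -21.00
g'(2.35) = -4.00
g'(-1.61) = -4.00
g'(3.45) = -4.00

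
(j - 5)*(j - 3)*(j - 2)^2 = j^4 - 12*j^3 + 51*j^2 - 92*j + 60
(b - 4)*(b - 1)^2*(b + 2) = b^4 - 4*b^3 - 3*b^2 + 14*b - 8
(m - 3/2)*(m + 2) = m^2 + m/2 - 3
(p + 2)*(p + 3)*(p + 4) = p^3 + 9*p^2 + 26*p + 24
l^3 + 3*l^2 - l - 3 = (l - 1)*(l + 1)*(l + 3)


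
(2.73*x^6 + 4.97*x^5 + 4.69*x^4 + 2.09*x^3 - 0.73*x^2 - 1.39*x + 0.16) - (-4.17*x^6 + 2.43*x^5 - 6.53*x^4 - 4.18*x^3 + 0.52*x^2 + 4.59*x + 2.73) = 6.9*x^6 + 2.54*x^5 + 11.22*x^4 + 6.27*x^3 - 1.25*x^2 - 5.98*x - 2.57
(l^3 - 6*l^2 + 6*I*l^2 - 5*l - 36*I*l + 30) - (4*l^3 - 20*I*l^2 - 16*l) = -3*l^3 - 6*l^2 + 26*I*l^2 + 11*l - 36*I*l + 30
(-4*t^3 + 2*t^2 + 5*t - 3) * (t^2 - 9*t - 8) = -4*t^5 + 38*t^4 + 19*t^3 - 64*t^2 - 13*t + 24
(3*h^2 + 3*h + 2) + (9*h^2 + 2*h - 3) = 12*h^2 + 5*h - 1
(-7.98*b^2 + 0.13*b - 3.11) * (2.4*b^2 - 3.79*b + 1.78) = -19.152*b^4 + 30.5562*b^3 - 22.1611*b^2 + 12.0183*b - 5.5358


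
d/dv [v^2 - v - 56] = 2*v - 1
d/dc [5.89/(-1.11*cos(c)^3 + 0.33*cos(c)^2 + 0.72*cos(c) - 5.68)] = (-19.6137*cos(c)^2 + 3.8874*cos(c) + 4.2408)*sin(c)/(1.11*cos(c)^3 - 0.33*cos(c)^2 - 0.72*cos(c) + 5.68)^2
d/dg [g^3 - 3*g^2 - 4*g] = 3*g^2 - 6*g - 4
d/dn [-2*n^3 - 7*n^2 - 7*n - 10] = -6*n^2 - 14*n - 7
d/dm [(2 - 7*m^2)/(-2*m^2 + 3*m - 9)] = (-21*m^2 + 134*m - 6)/(4*m^4 - 12*m^3 + 45*m^2 - 54*m + 81)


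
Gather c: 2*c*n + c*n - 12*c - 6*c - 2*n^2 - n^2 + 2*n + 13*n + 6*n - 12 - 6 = c*(3*n - 18) - 3*n^2 + 21*n - 18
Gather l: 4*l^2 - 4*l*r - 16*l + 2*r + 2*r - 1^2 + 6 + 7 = 4*l^2 + l*(-4*r - 16) + 4*r + 12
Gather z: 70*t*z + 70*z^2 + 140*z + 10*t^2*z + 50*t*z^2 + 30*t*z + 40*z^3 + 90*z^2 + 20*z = 40*z^3 + z^2*(50*t + 160) + z*(10*t^2 + 100*t + 160)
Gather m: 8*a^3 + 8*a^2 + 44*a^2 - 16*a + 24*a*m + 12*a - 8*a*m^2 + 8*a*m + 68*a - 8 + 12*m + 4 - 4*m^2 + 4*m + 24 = 8*a^3 + 52*a^2 + 64*a + m^2*(-8*a - 4) + m*(32*a + 16) + 20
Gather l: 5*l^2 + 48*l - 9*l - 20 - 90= 5*l^2 + 39*l - 110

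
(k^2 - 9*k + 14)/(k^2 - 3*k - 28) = (k - 2)/(k + 4)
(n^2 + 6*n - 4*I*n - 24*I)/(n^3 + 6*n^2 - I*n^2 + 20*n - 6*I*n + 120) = (n - 4*I)/(n^2 - I*n + 20)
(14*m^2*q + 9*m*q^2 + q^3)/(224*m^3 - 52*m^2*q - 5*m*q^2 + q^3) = q*(2*m + q)/(32*m^2 - 12*m*q + q^2)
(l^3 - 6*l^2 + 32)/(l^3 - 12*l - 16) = (l - 4)/(l + 2)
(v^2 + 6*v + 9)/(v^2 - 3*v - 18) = (v + 3)/(v - 6)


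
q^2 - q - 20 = (q - 5)*(q + 4)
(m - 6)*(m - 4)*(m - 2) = m^3 - 12*m^2 + 44*m - 48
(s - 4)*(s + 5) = s^2 + s - 20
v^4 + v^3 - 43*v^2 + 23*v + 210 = (v - 5)*(v - 3)*(v + 2)*(v + 7)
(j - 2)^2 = j^2 - 4*j + 4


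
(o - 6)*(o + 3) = o^2 - 3*o - 18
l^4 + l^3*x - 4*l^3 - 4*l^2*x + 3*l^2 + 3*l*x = l*(l - 3)*(l - 1)*(l + x)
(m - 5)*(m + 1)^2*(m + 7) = m^4 + 4*m^3 - 30*m^2 - 68*m - 35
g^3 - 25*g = g*(g - 5)*(g + 5)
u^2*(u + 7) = u^3 + 7*u^2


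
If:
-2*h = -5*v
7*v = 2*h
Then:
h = 0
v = 0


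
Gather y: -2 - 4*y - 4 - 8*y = -12*y - 6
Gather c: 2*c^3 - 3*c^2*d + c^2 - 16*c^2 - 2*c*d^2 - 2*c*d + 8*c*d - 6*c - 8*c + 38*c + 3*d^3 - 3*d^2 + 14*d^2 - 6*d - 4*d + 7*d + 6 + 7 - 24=2*c^3 + c^2*(-3*d - 15) + c*(-2*d^2 + 6*d + 24) + 3*d^3 + 11*d^2 - 3*d - 11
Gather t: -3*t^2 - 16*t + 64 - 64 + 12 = -3*t^2 - 16*t + 12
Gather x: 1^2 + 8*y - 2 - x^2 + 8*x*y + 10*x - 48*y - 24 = -x^2 + x*(8*y + 10) - 40*y - 25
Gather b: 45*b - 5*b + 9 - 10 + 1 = 40*b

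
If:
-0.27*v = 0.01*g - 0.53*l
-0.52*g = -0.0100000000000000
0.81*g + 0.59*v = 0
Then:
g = 0.02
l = -0.01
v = -0.03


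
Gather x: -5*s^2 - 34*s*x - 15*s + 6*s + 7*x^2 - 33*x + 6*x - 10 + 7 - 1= -5*s^2 - 9*s + 7*x^2 + x*(-34*s - 27) - 4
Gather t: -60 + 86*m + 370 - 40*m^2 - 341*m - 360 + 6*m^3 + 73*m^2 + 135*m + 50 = 6*m^3 + 33*m^2 - 120*m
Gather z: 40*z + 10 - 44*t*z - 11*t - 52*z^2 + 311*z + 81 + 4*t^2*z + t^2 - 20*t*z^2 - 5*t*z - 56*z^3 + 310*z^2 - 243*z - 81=t^2 - 11*t - 56*z^3 + z^2*(258 - 20*t) + z*(4*t^2 - 49*t + 108) + 10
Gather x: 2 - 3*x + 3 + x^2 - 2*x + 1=x^2 - 5*x + 6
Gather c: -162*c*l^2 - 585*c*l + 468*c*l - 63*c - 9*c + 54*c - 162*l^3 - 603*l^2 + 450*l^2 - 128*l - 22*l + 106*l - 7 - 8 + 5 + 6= c*(-162*l^2 - 117*l - 18) - 162*l^3 - 153*l^2 - 44*l - 4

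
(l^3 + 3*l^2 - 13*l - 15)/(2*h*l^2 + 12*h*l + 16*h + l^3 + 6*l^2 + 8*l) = (l^3 + 3*l^2 - 13*l - 15)/(2*h*l^2 + 12*h*l + 16*h + l^3 + 6*l^2 + 8*l)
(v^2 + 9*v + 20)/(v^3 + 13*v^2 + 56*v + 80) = 1/(v + 4)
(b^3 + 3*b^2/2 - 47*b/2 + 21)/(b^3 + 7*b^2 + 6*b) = (2*b^2 - 9*b + 7)/(2*b*(b + 1))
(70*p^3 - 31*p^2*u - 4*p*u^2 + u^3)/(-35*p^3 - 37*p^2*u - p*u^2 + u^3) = (-2*p + u)/(p + u)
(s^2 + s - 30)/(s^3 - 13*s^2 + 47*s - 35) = (s + 6)/(s^2 - 8*s + 7)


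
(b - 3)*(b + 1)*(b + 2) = b^3 - 7*b - 6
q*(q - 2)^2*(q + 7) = q^4 + 3*q^3 - 24*q^2 + 28*q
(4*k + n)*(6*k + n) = 24*k^2 + 10*k*n + n^2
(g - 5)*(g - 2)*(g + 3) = g^3 - 4*g^2 - 11*g + 30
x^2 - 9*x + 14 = (x - 7)*(x - 2)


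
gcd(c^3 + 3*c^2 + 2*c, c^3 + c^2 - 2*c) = c^2 + 2*c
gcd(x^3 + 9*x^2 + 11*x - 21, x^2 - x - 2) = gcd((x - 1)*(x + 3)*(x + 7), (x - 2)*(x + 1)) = 1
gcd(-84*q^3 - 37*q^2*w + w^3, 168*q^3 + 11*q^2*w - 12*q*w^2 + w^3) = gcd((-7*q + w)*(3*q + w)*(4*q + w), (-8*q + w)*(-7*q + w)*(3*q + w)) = 21*q^2 + 4*q*w - w^2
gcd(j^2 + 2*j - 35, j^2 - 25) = j - 5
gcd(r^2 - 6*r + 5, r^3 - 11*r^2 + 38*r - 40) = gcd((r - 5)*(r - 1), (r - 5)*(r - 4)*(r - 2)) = r - 5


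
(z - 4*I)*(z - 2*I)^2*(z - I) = z^4 - 9*I*z^3 - 28*z^2 + 36*I*z + 16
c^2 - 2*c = c*(c - 2)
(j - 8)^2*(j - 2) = j^3 - 18*j^2 + 96*j - 128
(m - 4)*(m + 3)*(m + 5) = m^3 + 4*m^2 - 17*m - 60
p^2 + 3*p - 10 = (p - 2)*(p + 5)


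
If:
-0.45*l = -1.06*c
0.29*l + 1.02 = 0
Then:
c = -1.49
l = -3.52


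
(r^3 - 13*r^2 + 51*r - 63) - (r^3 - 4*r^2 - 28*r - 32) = -9*r^2 + 79*r - 31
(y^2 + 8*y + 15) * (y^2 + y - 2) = y^4 + 9*y^3 + 21*y^2 - y - 30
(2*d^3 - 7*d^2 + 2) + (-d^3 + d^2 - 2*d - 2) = d^3 - 6*d^2 - 2*d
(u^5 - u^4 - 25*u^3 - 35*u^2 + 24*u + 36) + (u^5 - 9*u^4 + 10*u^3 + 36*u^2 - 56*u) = 2*u^5 - 10*u^4 - 15*u^3 + u^2 - 32*u + 36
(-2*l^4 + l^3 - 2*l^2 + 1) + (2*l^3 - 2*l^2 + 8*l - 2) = -2*l^4 + 3*l^3 - 4*l^2 + 8*l - 1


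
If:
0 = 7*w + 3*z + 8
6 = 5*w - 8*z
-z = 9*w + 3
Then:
No Solution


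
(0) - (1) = -1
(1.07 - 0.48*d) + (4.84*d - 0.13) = 4.36*d + 0.94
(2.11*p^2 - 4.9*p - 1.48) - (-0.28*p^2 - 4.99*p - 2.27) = 2.39*p^2 + 0.0899999999999999*p + 0.79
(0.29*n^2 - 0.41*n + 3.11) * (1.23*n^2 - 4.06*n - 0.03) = 0.3567*n^4 - 1.6817*n^3 + 5.4812*n^2 - 12.6143*n - 0.0933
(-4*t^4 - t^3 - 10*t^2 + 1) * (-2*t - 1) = 8*t^5 + 6*t^4 + 21*t^3 + 10*t^2 - 2*t - 1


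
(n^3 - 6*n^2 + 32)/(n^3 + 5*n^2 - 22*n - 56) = (n - 4)/(n + 7)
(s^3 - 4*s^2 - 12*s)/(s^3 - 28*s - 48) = s/(s + 4)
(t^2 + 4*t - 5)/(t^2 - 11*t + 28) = (t^2 + 4*t - 5)/(t^2 - 11*t + 28)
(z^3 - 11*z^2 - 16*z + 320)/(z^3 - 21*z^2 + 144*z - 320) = (z + 5)/(z - 5)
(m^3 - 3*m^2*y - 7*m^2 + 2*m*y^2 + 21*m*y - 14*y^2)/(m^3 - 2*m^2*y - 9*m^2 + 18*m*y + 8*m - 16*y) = (m^2 - m*y - 7*m + 7*y)/(m^2 - 9*m + 8)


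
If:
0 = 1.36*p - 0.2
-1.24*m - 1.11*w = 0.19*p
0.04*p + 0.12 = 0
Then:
No Solution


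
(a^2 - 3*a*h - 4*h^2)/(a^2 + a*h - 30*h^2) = (a^2 - 3*a*h - 4*h^2)/(a^2 + a*h - 30*h^2)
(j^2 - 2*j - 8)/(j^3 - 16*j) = (j + 2)/(j*(j + 4))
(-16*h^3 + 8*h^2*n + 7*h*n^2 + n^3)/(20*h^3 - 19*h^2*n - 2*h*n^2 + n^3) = (-4*h - n)/(5*h - n)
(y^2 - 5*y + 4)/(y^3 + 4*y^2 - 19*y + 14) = (y - 4)/(y^2 + 5*y - 14)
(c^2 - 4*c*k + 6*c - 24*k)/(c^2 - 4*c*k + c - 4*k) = (c + 6)/(c + 1)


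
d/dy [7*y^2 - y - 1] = 14*y - 1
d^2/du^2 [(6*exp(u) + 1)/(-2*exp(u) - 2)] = 5*(exp(u) - 1)*exp(u)/(2*exp(3*u) + 6*exp(2*u) + 6*exp(u) + 2)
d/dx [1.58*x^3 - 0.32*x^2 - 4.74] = x*(4.74*x - 0.64)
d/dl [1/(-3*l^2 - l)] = (6*l + 1)/(l^2*(3*l + 1)^2)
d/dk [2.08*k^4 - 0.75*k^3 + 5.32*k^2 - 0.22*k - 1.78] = 8.32*k^3 - 2.25*k^2 + 10.64*k - 0.22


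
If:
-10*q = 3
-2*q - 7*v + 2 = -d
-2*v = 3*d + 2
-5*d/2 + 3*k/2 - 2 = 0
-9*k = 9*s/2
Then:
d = -96/115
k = -4/69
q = -3/10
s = 8/69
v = 29/115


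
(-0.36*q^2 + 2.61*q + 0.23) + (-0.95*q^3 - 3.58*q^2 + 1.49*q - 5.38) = -0.95*q^3 - 3.94*q^2 + 4.1*q - 5.15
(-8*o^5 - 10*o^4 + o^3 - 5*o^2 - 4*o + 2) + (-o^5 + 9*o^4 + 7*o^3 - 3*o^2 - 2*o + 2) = -9*o^5 - o^4 + 8*o^3 - 8*o^2 - 6*o + 4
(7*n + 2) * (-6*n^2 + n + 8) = -42*n^3 - 5*n^2 + 58*n + 16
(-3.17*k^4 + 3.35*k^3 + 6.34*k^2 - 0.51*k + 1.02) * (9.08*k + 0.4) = -28.7836*k^5 + 29.15*k^4 + 58.9072*k^3 - 2.0948*k^2 + 9.0576*k + 0.408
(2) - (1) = 1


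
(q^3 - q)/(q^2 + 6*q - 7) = q*(q + 1)/(q + 7)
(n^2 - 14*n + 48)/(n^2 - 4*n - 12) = (n - 8)/(n + 2)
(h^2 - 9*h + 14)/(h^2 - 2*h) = (h - 7)/h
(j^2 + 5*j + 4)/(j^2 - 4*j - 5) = (j + 4)/(j - 5)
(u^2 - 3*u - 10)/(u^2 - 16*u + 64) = (u^2 - 3*u - 10)/(u^2 - 16*u + 64)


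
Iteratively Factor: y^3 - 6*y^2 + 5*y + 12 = (y - 3)*(y^2 - 3*y - 4) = (y - 3)*(y + 1)*(y - 4)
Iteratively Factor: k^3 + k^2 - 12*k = (k + 4)*(k^2 - 3*k) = k*(k + 4)*(k - 3)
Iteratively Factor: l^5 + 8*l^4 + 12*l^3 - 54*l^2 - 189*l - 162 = (l + 3)*(l^4 + 5*l^3 - 3*l^2 - 45*l - 54) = (l + 3)^2*(l^3 + 2*l^2 - 9*l - 18) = (l + 3)^3*(l^2 - l - 6) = (l - 3)*(l + 3)^3*(l + 2)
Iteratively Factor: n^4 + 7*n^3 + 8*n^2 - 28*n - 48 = (n + 4)*(n^3 + 3*n^2 - 4*n - 12) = (n + 2)*(n + 4)*(n^2 + n - 6) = (n + 2)*(n + 3)*(n + 4)*(n - 2)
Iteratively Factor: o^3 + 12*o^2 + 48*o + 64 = (o + 4)*(o^2 + 8*o + 16) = (o + 4)^2*(o + 4)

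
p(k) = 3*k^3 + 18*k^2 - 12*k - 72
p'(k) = 9*k^2 + 36*k - 12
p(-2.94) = 42.63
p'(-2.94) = -40.05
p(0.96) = -64.28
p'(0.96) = 30.85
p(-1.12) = -40.20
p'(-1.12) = -41.03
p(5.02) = 700.89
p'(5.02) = 395.52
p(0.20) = -73.66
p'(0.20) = -4.44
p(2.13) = 13.09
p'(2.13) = 105.51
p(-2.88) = 40.20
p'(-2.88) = -41.03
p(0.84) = -67.60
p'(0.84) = 24.59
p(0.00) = -72.00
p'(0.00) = -12.00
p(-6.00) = 0.00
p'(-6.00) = 96.00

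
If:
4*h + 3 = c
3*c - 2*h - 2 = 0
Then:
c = 1/5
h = -7/10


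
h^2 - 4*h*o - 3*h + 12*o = (h - 3)*(h - 4*o)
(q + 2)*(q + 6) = q^2 + 8*q + 12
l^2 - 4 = (l - 2)*(l + 2)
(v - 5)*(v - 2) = v^2 - 7*v + 10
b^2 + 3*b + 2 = (b + 1)*(b + 2)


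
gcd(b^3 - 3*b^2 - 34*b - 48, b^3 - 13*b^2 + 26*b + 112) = b^2 - 6*b - 16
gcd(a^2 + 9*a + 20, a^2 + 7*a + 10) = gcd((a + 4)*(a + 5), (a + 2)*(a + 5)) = a + 5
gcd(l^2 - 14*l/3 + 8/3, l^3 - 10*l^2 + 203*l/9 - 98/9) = l - 2/3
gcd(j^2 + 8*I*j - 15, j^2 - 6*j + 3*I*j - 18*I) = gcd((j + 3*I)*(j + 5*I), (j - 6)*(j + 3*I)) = j + 3*I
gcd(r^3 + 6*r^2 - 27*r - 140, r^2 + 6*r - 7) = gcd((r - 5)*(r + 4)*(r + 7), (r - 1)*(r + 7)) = r + 7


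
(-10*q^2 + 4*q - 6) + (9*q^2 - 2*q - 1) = -q^2 + 2*q - 7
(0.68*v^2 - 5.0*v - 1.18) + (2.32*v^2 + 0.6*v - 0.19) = 3.0*v^2 - 4.4*v - 1.37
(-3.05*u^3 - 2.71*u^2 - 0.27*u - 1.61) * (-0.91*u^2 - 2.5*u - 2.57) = 2.7755*u^5 + 10.0911*u^4 + 14.8592*u^3 + 9.1048*u^2 + 4.7189*u + 4.1377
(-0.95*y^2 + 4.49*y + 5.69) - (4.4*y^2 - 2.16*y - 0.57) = -5.35*y^2 + 6.65*y + 6.26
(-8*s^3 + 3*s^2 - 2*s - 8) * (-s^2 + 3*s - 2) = 8*s^5 - 27*s^4 + 27*s^3 - 4*s^2 - 20*s + 16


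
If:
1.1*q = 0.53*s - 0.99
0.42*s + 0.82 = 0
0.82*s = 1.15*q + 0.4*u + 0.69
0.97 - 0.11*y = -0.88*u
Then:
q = -1.84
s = -1.95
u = -0.44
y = 5.34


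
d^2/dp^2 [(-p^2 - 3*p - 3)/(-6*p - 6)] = 1/(3*(p^3 + 3*p^2 + 3*p + 1))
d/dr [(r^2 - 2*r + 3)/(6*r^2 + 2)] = (3*r^2 - 8*r - 1)/(9*r^4 + 6*r^2 + 1)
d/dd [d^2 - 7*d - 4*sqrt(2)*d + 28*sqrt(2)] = 2*d - 7 - 4*sqrt(2)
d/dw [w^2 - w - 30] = 2*w - 1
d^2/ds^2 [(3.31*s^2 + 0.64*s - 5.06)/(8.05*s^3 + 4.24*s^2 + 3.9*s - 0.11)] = (428.99255*s^6 + 248.841600000001*s^5 - 4427.24562*s^4 - 2848.935242*s^3 - 1482.888792*s^2 - 527.125764*s - 158.015946)/(521.660125*s^9 + 824.2878*s^8 + 1192.34829*s^7 + 853.528999*s^6 + 555.1323*s^5 + 166.817892*s^4 + 48.697455*s^3 - 4.865388*s^2 + 0.14157*s - 0.001331)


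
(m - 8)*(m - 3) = m^2 - 11*m + 24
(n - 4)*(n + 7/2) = n^2 - n/2 - 14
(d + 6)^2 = d^2 + 12*d + 36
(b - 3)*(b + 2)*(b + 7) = b^3 + 6*b^2 - 13*b - 42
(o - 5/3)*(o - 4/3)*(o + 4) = o^3 + o^2 - 88*o/9 + 80/9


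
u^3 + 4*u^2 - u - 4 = (u - 1)*(u + 1)*(u + 4)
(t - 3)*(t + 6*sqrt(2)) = t^2 - 3*t + 6*sqrt(2)*t - 18*sqrt(2)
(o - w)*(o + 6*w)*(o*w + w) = o^3*w + 5*o^2*w^2 + o^2*w - 6*o*w^3 + 5*o*w^2 - 6*w^3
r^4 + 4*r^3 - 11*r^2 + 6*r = r*(r - 1)^2*(r + 6)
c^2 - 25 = (c - 5)*(c + 5)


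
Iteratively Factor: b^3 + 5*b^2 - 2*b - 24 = (b - 2)*(b^2 + 7*b + 12) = (b - 2)*(b + 3)*(b + 4)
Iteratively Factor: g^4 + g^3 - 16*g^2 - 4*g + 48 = (g + 4)*(g^3 - 3*g^2 - 4*g + 12) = (g + 2)*(g + 4)*(g^2 - 5*g + 6) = (g - 2)*(g + 2)*(g + 4)*(g - 3)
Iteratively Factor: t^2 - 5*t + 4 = (t - 1)*(t - 4)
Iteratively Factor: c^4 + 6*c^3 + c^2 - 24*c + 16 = (c + 4)*(c^3 + 2*c^2 - 7*c + 4) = (c - 1)*(c + 4)*(c^2 + 3*c - 4) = (c - 1)^2*(c + 4)*(c + 4)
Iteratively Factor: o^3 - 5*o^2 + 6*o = (o)*(o^2 - 5*o + 6) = o*(o - 2)*(o - 3)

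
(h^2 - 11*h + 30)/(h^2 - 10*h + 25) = (h - 6)/(h - 5)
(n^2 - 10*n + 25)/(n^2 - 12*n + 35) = (n - 5)/(n - 7)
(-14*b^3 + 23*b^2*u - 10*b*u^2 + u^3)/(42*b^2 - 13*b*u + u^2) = (2*b^2 - 3*b*u + u^2)/(-6*b + u)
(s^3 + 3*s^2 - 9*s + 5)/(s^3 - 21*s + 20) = (s - 1)/(s - 4)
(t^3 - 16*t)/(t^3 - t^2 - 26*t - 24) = t*(t - 4)/(t^2 - 5*t - 6)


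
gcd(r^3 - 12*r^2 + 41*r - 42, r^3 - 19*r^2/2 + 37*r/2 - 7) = r^2 - 9*r + 14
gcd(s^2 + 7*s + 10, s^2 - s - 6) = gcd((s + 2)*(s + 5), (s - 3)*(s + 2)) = s + 2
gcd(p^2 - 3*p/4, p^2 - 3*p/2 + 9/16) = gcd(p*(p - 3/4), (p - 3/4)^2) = p - 3/4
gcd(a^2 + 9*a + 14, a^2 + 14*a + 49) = a + 7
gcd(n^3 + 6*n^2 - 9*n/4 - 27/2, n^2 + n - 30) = n + 6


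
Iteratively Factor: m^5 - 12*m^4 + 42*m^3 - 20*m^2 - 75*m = (m)*(m^4 - 12*m^3 + 42*m^2 - 20*m - 75) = m*(m - 5)*(m^3 - 7*m^2 + 7*m + 15) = m*(m - 5)^2*(m^2 - 2*m - 3) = m*(m - 5)^2*(m + 1)*(m - 3)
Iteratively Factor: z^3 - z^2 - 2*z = (z + 1)*(z^2 - 2*z) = z*(z + 1)*(z - 2)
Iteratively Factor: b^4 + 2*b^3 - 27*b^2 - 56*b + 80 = (b + 4)*(b^3 - 2*b^2 - 19*b + 20) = (b - 5)*(b + 4)*(b^2 + 3*b - 4) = (b - 5)*(b + 4)^2*(b - 1)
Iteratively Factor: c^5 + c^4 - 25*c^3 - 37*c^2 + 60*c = (c - 1)*(c^4 + 2*c^3 - 23*c^2 - 60*c) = (c - 5)*(c - 1)*(c^3 + 7*c^2 + 12*c) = (c - 5)*(c - 1)*(c + 3)*(c^2 + 4*c) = c*(c - 5)*(c - 1)*(c + 3)*(c + 4)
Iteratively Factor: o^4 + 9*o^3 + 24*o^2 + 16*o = (o + 4)*(o^3 + 5*o^2 + 4*o) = (o + 1)*(o + 4)*(o^2 + 4*o) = (o + 1)*(o + 4)^2*(o)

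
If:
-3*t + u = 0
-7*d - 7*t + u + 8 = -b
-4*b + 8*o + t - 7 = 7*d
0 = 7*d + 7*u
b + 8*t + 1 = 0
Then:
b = 47/9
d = 7/3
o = 45/8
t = -7/9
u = -7/3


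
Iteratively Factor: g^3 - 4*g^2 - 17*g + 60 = (g + 4)*(g^2 - 8*g + 15) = (g - 5)*(g + 4)*(g - 3)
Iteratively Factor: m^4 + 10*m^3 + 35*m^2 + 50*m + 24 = (m + 4)*(m^3 + 6*m^2 + 11*m + 6) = (m + 1)*(m + 4)*(m^2 + 5*m + 6) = (m + 1)*(m + 3)*(m + 4)*(m + 2)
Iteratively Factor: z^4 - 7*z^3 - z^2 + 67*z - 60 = (z + 3)*(z^3 - 10*z^2 + 29*z - 20) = (z - 4)*(z + 3)*(z^2 - 6*z + 5) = (z - 5)*(z - 4)*(z + 3)*(z - 1)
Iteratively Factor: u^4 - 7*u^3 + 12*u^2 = (u - 4)*(u^3 - 3*u^2) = (u - 4)*(u - 3)*(u^2) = u*(u - 4)*(u - 3)*(u)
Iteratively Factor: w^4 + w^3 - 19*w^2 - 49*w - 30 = (w + 3)*(w^3 - 2*w^2 - 13*w - 10) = (w + 1)*(w + 3)*(w^2 - 3*w - 10) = (w - 5)*(w + 1)*(w + 3)*(w + 2)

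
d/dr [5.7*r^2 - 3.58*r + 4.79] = 11.4*r - 3.58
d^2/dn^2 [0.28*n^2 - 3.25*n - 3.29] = 0.560000000000000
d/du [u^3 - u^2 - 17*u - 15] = 3*u^2 - 2*u - 17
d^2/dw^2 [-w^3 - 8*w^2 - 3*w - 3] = -6*w - 16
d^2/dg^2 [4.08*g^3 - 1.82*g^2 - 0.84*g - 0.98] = 24.48*g - 3.64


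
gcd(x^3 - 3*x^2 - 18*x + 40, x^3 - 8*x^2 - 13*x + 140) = x^2 - x - 20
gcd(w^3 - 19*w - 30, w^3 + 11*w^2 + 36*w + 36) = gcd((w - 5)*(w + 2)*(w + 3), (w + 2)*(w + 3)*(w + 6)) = w^2 + 5*w + 6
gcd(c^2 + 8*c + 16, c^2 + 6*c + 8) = c + 4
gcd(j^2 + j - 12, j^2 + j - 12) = j^2 + j - 12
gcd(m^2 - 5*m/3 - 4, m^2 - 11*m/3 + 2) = m - 3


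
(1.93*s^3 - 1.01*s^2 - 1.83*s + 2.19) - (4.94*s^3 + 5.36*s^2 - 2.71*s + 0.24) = -3.01*s^3 - 6.37*s^2 + 0.88*s + 1.95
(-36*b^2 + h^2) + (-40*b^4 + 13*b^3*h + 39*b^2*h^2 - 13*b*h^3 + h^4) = -40*b^4 + 13*b^3*h + 39*b^2*h^2 - 36*b^2 - 13*b*h^3 + h^4 + h^2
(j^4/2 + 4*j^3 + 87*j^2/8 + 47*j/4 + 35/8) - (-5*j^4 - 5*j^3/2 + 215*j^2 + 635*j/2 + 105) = 11*j^4/2 + 13*j^3/2 - 1633*j^2/8 - 1223*j/4 - 805/8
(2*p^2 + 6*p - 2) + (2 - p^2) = p^2 + 6*p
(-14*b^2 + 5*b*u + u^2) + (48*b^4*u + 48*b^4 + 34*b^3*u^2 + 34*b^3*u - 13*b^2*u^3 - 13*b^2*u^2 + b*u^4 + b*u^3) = 48*b^4*u + 48*b^4 + 34*b^3*u^2 + 34*b^3*u - 13*b^2*u^3 - 13*b^2*u^2 - 14*b^2 + b*u^4 + b*u^3 + 5*b*u + u^2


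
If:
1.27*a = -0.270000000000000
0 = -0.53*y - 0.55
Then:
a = -0.21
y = -1.04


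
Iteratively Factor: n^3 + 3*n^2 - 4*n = (n - 1)*(n^2 + 4*n) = n*(n - 1)*(n + 4)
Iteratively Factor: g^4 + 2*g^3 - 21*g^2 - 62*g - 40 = (g + 1)*(g^3 + g^2 - 22*g - 40) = (g + 1)*(g + 4)*(g^2 - 3*g - 10) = (g - 5)*(g + 1)*(g + 4)*(g + 2)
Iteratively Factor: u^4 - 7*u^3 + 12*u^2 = (u)*(u^3 - 7*u^2 + 12*u) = u^2*(u^2 - 7*u + 12) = u^2*(u - 3)*(u - 4)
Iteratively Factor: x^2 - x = (x - 1)*(x)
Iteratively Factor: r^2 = (r)*(r)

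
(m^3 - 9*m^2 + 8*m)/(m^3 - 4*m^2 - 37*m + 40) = m/(m + 5)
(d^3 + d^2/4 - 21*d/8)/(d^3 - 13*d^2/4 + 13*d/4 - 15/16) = 2*d*(4*d + 7)/(8*d^2 - 14*d + 5)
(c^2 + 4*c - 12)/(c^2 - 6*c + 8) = (c + 6)/(c - 4)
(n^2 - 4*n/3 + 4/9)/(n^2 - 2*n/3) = (n - 2/3)/n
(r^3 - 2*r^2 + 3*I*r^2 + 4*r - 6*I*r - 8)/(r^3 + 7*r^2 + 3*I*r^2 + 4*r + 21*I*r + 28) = (r - 2)/(r + 7)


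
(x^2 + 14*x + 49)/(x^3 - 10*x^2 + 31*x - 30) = (x^2 + 14*x + 49)/(x^3 - 10*x^2 + 31*x - 30)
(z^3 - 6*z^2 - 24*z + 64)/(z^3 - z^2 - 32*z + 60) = (z^2 - 4*z - 32)/(z^2 + z - 30)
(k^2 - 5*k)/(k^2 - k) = (k - 5)/(k - 1)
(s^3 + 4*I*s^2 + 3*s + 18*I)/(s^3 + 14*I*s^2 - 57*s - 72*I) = (s - 2*I)/(s + 8*I)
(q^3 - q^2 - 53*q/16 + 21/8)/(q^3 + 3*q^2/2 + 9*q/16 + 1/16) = (16*q^3 - 16*q^2 - 53*q + 42)/(16*q^3 + 24*q^2 + 9*q + 1)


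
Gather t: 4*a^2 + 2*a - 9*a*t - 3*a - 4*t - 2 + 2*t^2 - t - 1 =4*a^2 - a + 2*t^2 + t*(-9*a - 5) - 3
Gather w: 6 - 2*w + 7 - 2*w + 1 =14 - 4*w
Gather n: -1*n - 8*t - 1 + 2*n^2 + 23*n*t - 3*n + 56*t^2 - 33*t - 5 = 2*n^2 + n*(23*t - 4) + 56*t^2 - 41*t - 6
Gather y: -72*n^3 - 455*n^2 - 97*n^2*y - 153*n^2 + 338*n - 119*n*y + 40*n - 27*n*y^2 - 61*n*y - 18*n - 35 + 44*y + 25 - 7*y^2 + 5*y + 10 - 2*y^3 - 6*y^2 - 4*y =-72*n^3 - 608*n^2 + 360*n - 2*y^3 + y^2*(-27*n - 13) + y*(-97*n^2 - 180*n + 45)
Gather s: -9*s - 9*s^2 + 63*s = -9*s^2 + 54*s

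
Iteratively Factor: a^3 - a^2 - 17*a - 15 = (a - 5)*(a^2 + 4*a + 3) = (a - 5)*(a + 1)*(a + 3)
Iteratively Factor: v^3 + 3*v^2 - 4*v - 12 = (v - 2)*(v^2 + 5*v + 6) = (v - 2)*(v + 2)*(v + 3)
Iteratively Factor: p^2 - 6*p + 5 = (p - 1)*(p - 5)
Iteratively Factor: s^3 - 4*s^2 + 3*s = (s - 3)*(s^2 - s) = s*(s - 3)*(s - 1)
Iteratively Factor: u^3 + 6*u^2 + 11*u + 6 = (u + 1)*(u^2 + 5*u + 6) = (u + 1)*(u + 3)*(u + 2)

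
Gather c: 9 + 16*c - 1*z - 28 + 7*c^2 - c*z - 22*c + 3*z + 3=7*c^2 + c*(-z - 6) + 2*z - 16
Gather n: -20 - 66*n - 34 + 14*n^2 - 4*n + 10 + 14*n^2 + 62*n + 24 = 28*n^2 - 8*n - 20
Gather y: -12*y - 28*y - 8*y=-48*y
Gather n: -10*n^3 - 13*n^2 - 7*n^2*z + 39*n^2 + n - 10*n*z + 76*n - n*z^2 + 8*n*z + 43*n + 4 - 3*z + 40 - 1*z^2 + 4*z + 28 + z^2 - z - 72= -10*n^3 + n^2*(26 - 7*z) + n*(-z^2 - 2*z + 120)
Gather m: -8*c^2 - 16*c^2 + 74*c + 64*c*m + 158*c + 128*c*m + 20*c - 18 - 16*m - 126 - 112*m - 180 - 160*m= -24*c^2 + 252*c + m*(192*c - 288) - 324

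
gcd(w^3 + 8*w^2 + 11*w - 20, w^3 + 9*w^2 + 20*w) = w^2 + 9*w + 20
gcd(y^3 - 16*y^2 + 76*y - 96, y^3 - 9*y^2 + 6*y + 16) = y^2 - 10*y + 16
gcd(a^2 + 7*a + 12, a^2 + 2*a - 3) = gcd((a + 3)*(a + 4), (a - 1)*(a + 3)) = a + 3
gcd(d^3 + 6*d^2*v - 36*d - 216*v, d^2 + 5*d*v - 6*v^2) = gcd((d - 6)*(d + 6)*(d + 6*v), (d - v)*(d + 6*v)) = d + 6*v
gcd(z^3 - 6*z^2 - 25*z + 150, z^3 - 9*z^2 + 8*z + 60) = z^2 - 11*z + 30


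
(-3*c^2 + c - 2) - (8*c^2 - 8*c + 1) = -11*c^2 + 9*c - 3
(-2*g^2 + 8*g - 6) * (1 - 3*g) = 6*g^3 - 26*g^2 + 26*g - 6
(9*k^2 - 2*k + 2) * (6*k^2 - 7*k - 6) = 54*k^4 - 75*k^3 - 28*k^2 - 2*k - 12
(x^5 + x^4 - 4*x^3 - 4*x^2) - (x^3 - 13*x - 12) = x^5 + x^4 - 5*x^3 - 4*x^2 + 13*x + 12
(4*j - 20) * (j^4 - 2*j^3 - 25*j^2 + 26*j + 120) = 4*j^5 - 28*j^4 - 60*j^3 + 604*j^2 - 40*j - 2400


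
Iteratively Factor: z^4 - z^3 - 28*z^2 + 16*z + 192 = (z - 4)*(z^3 + 3*z^2 - 16*z - 48) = (z - 4)*(z + 3)*(z^2 - 16) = (z - 4)^2*(z + 3)*(z + 4)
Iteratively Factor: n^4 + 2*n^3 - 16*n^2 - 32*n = (n + 2)*(n^3 - 16*n) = n*(n + 2)*(n^2 - 16) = n*(n + 2)*(n + 4)*(n - 4)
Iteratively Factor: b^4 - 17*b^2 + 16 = (b + 1)*(b^3 - b^2 - 16*b + 16) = (b + 1)*(b + 4)*(b^2 - 5*b + 4) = (b - 4)*(b + 1)*(b + 4)*(b - 1)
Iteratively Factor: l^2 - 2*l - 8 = (l + 2)*(l - 4)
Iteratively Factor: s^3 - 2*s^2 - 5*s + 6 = (s - 1)*(s^2 - s - 6) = (s - 1)*(s + 2)*(s - 3)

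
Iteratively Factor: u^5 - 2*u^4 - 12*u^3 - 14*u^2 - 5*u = (u + 1)*(u^4 - 3*u^3 - 9*u^2 - 5*u) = (u + 1)^2*(u^3 - 4*u^2 - 5*u) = u*(u + 1)^2*(u^2 - 4*u - 5) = u*(u - 5)*(u + 1)^2*(u + 1)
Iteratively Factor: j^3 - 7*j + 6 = (j - 1)*(j^2 + j - 6) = (j - 1)*(j + 3)*(j - 2)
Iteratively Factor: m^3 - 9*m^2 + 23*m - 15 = (m - 1)*(m^2 - 8*m + 15) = (m - 5)*(m - 1)*(m - 3)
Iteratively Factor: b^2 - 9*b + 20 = (b - 4)*(b - 5)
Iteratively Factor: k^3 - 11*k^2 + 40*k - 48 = (k - 4)*(k^2 - 7*k + 12) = (k - 4)*(k - 3)*(k - 4)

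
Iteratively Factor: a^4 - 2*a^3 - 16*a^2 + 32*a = (a + 4)*(a^3 - 6*a^2 + 8*a) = a*(a + 4)*(a^2 - 6*a + 8) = a*(a - 2)*(a + 4)*(a - 4)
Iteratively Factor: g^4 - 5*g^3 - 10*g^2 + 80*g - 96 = (g + 4)*(g^3 - 9*g^2 + 26*g - 24) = (g - 3)*(g + 4)*(g^2 - 6*g + 8) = (g - 3)*(g - 2)*(g + 4)*(g - 4)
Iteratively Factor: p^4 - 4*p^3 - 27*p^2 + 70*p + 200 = (p - 5)*(p^3 + p^2 - 22*p - 40) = (p - 5)*(p + 4)*(p^2 - 3*p - 10) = (p - 5)^2*(p + 4)*(p + 2)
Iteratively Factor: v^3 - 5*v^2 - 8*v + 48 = (v - 4)*(v^2 - v - 12) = (v - 4)*(v + 3)*(v - 4)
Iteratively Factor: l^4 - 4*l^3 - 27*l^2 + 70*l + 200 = (l - 5)*(l^3 + l^2 - 22*l - 40) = (l - 5)*(l + 4)*(l^2 - 3*l - 10) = (l - 5)*(l + 2)*(l + 4)*(l - 5)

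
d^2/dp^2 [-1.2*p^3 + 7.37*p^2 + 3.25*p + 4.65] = 14.74 - 7.2*p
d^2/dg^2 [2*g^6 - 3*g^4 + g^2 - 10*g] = 60*g^4 - 36*g^2 + 2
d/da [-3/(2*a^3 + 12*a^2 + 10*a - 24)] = 3*(3*a^2 + 12*a + 5)/(2*(a^3 + 6*a^2 + 5*a - 12)^2)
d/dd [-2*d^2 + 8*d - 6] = 8 - 4*d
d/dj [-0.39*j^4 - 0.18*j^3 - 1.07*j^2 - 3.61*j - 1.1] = -1.56*j^3 - 0.54*j^2 - 2.14*j - 3.61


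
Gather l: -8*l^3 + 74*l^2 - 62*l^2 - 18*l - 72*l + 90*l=-8*l^3 + 12*l^2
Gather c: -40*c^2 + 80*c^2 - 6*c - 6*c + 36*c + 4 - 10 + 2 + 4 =40*c^2 + 24*c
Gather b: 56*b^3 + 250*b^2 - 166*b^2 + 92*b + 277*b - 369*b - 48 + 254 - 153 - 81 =56*b^3 + 84*b^2 - 28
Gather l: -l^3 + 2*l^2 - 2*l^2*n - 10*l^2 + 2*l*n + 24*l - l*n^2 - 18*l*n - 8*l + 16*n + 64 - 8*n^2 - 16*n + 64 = -l^3 + l^2*(-2*n - 8) + l*(-n^2 - 16*n + 16) - 8*n^2 + 128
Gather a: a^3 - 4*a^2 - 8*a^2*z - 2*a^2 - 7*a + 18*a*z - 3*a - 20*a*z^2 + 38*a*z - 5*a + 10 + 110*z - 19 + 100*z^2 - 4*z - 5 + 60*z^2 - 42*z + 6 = a^3 + a^2*(-8*z - 6) + a*(-20*z^2 + 56*z - 15) + 160*z^2 + 64*z - 8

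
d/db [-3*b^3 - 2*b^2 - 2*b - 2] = -9*b^2 - 4*b - 2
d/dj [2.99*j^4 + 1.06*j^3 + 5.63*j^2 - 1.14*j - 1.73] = 11.96*j^3 + 3.18*j^2 + 11.26*j - 1.14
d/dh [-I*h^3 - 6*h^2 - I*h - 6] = -3*I*h^2 - 12*h - I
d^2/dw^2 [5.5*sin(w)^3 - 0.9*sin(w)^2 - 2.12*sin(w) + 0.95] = -2.005*sin(w) + 12.375*sin(3*w) - 1.8*cos(2*w)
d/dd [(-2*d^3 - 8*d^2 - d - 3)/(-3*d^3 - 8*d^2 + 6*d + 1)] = (-8*d^4 - 30*d^3 - 89*d^2 - 64*d + 17)/(9*d^6 + 48*d^5 + 28*d^4 - 102*d^3 + 20*d^2 + 12*d + 1)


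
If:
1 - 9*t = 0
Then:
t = 1/9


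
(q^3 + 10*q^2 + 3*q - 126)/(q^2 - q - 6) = (q^2 + 13*q + 42)/(q + 2)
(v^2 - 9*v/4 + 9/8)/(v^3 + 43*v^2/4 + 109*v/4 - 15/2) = (8*v^2 - 18*v + 9)/(2*(4*v^3 + 43*v^2 + 109*v - 30))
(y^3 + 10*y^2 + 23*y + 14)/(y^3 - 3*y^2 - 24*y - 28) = (y^2 + 8*y + 7)/(y^2 - 5*y - 14)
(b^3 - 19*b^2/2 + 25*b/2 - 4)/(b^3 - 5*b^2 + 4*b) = (b^2 - 17*b/2 + 4)/(b*(b - 4))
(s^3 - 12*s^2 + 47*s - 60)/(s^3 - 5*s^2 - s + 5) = (s^2 - 7*s + 12)/(s^2 - 1)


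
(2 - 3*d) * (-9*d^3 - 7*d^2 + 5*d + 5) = 27*d^4 + 3*d^3 - 29*d^2 - 5*d + 10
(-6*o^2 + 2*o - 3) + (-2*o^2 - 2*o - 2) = -8*o^2 - 5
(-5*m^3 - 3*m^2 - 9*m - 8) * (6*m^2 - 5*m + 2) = -30*m^5 + 7*m^4 - 49*m^3 - 9*m^2 + 22*m - 16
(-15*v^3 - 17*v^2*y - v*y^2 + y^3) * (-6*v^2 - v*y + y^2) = 90*v^5 + 117*v^4*y + 8*v^3*y^2 - 22*v^2*y^3 - 2*v*y^4 + y^5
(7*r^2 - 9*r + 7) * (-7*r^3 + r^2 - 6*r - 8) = -49*r^5 + 70*r^4 - 100*r^3 + 5*r^2 + 30*r - 56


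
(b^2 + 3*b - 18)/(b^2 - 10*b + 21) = (b + 6)/(b - 7)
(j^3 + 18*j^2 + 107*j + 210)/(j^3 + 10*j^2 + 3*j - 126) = (j + 5)/(j - 3)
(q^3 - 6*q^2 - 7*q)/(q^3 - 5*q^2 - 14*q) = (q + 1)/(q + 2)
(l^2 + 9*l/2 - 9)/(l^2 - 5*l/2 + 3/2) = (l + 6)/(l - 1)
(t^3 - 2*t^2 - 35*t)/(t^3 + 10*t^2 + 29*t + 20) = t*(t - 7)/(t^2 + 5*t + 4)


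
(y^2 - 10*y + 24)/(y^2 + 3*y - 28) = (y - 6)/(y + 7)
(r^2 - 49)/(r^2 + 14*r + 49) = (r - 7)/(r + 7)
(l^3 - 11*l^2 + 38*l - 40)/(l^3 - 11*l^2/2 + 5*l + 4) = 2*(l - 5)/(2*l + 1)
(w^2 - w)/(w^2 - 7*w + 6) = w/(w - 6)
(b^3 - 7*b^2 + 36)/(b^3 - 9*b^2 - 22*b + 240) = (b^2 - b - 6)/(b^2 - 3*b - 40)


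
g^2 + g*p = g*(g + p)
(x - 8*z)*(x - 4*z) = x^2 - 12*x*z + 32*z^2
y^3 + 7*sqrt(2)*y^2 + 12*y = y*(y + sqrt(2))*(y + 6*sqrt(2))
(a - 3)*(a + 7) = a^2 + 4*a - 21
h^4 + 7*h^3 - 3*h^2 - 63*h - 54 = (h - 3)*(h + 1)*(h + 3)*(h + 6)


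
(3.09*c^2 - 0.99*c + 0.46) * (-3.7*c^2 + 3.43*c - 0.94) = -11.433*c^4 + 14.2617*c^3 - 8.0023*c^2 + 2.5084*c - 0.4324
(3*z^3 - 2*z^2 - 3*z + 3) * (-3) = -9*z^3 + 6*z^2 + 9*z - 9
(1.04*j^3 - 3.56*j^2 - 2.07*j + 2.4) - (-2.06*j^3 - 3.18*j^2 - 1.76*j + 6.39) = 3.1*j^3 - 0.38*j^2 - 0.31*j - 3.99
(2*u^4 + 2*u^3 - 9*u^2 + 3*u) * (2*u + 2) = 4*u^5 + 8*u^4 - 14*u^3 - 12*u^2 + 6*u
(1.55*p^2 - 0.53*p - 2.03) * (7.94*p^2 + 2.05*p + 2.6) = 12.307*p^4 - 1.0307*p^3 - 13.1747*p^2 - 5.5395*p - 5.278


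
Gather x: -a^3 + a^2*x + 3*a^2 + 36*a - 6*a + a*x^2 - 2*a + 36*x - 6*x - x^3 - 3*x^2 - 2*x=-a^3 + 3*a^2 + 28*a - x^3 + x^2*(a - 3) + x*(a^2 + 28)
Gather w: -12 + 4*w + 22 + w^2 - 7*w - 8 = w^2 - 3*w + 2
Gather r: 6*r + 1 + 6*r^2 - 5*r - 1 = 6*r^2 + r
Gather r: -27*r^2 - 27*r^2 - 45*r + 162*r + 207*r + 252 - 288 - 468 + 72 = -54*r^2 + 324*r - 432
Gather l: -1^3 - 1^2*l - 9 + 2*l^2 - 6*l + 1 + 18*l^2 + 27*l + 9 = 20*l^2 + 20*l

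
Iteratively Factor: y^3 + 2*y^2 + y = (y + 1)*(y^2 + y) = (y + 1)^2*(y)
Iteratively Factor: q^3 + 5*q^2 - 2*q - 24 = (q + 3)*(q^2 + 2*q - 8) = (q - 2)*(q + 3)*(q + 4)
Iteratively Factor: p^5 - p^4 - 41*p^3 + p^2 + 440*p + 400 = (p - 5)*(p^4 + 4*p^3 - 21*p^2 - 104*p - 80) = (p - 5)*(p + 1)*(p^3 + 3*p^2 - 24*p - 80) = (p - 5)*(p + 1)*(p + 4)*(p^2 - p - 20) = (p - 5)*(p + 1)*(p + 4)^2*(p - 5)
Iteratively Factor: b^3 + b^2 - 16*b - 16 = (b + 1)*(b^2 - 16) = (b + 1)*(b + 4)*(b - 4)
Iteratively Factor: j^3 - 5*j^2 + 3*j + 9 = (j - 3)*(j^2 - 2*j - 3) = (j - 3)*(j + 1)*(j - 3)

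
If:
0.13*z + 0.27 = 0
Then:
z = -2.08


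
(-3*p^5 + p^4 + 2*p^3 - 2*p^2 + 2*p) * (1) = -3*p^5 + p^4 + 2*p^3 - 2*p^2 + 2*p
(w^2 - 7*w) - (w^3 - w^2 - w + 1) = -w^3 + 2*w^2 - 6*w - 1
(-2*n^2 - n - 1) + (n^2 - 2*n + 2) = -n^2 - 3*n + 1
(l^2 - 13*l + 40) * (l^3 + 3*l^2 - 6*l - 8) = l^5 - 10*l^4 - 5*l^3 + 190*l^2 - 136*l - 320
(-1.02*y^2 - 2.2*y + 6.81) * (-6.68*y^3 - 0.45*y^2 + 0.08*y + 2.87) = 6.8136*y^5 + 15.155*y^4 - 44.5824*y^3 - 6.1679*y^2 - 5.7692*y + 19.5447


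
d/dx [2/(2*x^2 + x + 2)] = 2*(-4*x - 1)/(2*x^2 + x + 2)^2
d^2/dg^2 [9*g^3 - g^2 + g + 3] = 54*g - 2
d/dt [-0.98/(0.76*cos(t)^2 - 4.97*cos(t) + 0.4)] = (4.8706 - 1.4896*cos(t))*sin(t)/(0.76*cos(t)^2 - 4.97*cos(t) + 0.4)^2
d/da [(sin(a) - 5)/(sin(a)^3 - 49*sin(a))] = (-2*sin(a) + 15 - 245/sin(a)^2)*cos(a)/((sin(a) - 7)^2*(sin(a) + 7)^2)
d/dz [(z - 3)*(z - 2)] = 2*z - 5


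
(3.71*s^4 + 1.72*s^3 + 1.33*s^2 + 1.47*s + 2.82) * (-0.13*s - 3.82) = -0.4823*s^5 - 14.3958*s^4 - 6.7433*s^3 - 5.2717*s^2 - 5.982*s - 10.7724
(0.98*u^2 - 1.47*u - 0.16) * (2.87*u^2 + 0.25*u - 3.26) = 2.8126*u^4 - 3.9739*u^3 - 4.0215*u^2 + 4.7522*u + 0.5216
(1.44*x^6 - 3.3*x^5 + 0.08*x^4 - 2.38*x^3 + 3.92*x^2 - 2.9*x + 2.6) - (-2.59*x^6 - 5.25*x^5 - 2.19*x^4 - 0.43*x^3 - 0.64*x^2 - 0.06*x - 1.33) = 4.03*x^6 + 1.95*x^5 + 2.27*x^4 - 1.95*x^3 + 4.56*x^2 - 2.84*x + 3.93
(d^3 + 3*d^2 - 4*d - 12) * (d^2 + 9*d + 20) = d^5 + 12*d^4 + 43*d^3 + 12*d^2 - 188*d - 240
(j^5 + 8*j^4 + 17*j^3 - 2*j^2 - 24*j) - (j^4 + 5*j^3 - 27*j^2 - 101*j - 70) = j^5 + 7*j^4 + 12*j^3 + 25*j^2 + 77*j + 70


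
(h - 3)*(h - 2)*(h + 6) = h^3 + h^2 - 24*h + 36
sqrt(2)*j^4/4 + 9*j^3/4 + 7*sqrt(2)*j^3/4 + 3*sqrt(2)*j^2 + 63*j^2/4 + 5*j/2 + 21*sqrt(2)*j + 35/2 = (j/2 + sqrt(2)/2)*(j + 7)*(j + 5*sqrt(2)/2)*(sqrt(2)*j/2 + 1)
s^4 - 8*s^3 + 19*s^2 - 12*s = s*(s - 4)*(s - 3)*(s - 1)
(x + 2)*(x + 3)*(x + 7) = x^3 + 12*x^2 + 41*x + 42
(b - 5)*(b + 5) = b^2 - 25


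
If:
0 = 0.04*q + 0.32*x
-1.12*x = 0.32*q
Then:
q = 0.00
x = 0.00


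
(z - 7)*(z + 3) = z^2 - 4*z - 21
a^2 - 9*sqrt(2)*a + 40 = (a - 5*sqrt(2))*(a - 4*sqrt(2))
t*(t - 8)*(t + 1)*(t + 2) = t^4 - 5*t^3 - 22*t^2 - 16*t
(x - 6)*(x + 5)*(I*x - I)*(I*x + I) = -x^4 + x^3 + 31*x^2 - x - 30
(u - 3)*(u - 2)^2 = u^3 - 7*u^2 + 16*u - 12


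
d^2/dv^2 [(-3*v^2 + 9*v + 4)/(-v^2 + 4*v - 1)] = 6*(v^3 - 7*v^2 + 25*v - 31)/(v^6 - 12*v^5 + 51*v^4 - 88*v^3 + 51*v^2 - 12*v + 1)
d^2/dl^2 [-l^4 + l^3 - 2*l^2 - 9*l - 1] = -12*l^2 + 6*l - 4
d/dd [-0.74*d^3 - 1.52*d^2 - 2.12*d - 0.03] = -2.22*d^2 - 3.04*d - 2.12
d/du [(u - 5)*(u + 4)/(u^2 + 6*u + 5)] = (7*u^2 + 50*u + 115)/(u^4 + 12*u^3 + 46*u^2 + 60*u + 25)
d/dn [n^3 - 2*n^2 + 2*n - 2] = 3*n^2 - 4*n + 2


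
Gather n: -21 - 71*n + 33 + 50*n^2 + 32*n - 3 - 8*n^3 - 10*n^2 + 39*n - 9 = -8*n^3 + 40*n^2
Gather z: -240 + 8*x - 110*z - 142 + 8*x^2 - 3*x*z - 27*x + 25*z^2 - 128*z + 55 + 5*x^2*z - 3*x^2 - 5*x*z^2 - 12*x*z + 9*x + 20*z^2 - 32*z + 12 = 5*x^2 - 10*x + z^2*(45 - 5*x) + z*(5*x^2 - 15*x - 270) - 315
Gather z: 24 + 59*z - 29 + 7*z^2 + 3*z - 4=7*z^2 + 62*z - 9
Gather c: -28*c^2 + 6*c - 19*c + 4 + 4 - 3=-28*c^2 - 13*c + 5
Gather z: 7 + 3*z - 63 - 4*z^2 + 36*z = -4*z^2 + 39*z - 56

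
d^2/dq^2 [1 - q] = 0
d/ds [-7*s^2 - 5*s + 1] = -14*s - 5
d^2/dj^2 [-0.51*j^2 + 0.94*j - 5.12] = -1.02000000000000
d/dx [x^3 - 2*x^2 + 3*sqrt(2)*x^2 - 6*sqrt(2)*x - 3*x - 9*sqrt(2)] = 3*x^2 - 4*x + 6*sqrt(2)*x - 6*sqrt(2) - 3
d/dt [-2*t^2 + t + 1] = 1 - 4*t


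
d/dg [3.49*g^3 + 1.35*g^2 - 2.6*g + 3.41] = 10.47*g^2 + 2.7*g - 2.6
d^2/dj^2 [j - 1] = 0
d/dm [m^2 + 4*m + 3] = 2*m + 4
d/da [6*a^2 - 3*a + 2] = 12*a - 3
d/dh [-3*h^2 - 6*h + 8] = -6*h - 6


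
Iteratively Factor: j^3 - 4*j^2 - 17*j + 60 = (j - 5)*(j^2 + j - 12) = (j - 5)*(j + 4)*(j - 3)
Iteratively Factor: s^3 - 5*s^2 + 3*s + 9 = (s + 1)*(s^2 - 6*s + 9) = (s - 3)*(s + 1)*(s - 3)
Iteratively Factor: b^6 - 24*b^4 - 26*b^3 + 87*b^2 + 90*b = (b - 2)*(b^5 + 2*b^4 - 20*b^3 - 66*b^2 - 45*b) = (b - 2)*(b + 1)*(b^4 + b^3 - 21*b^2 - 45*b) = (b - 5)*(b - 2)*(b + 1)*(b^3 + 6*b^2 + 9*b) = (b - 5)*(b - 2)*(b + 1)*(b + 3)*(b^2 + 3*b) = (b - 5)*(b - 2)*(b + 1)*(b + 3)^2*(b)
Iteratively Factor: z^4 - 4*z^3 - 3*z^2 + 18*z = (z + 2)*(z^3 - 6*z^2 + 9*z) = (z - 3)*(z + 2)*(z^2 - 3*z) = z*(z - 3)*(z + 2)*(z - 3)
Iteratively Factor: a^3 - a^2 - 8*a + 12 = (a + 3)*(a^2 - 4*a + 4) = (a - 2)*(a + 3)*(a - 2)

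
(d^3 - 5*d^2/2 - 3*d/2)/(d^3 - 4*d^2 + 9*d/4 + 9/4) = 2*d/(2*d - 3)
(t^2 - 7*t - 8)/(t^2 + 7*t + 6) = (t - 8)/(t + 6)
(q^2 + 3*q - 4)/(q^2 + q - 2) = (q + 4)/(q + 2)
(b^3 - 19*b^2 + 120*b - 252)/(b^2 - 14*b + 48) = (b^2 - 13*b + 42)/(b - 8)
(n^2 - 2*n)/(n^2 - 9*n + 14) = n/(n - 7)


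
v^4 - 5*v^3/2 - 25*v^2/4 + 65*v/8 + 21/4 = (v - 7/2)*(v - 3/2)*(v + 1/2)*(v + 2)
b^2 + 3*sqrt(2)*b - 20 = (b - 2*sqrt(2))*(b + 5*sqrt(2))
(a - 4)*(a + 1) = a^2 - 3*a - 4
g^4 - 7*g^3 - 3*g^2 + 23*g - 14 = (g - 7)*(g - 1)^2*(g + 2)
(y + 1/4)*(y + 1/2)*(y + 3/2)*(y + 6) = y^4 + 33*y^3/4 + 59*y^2/4 + 123*y/16 + 9/8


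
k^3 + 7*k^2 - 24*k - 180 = (k - 5)*(k + 6)^2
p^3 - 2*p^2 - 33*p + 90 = (p - 5)*(p - 3)*(p + 6)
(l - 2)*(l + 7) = l^2 + 5*l - 14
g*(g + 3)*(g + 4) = g^3 + 7*g^2 + 12*g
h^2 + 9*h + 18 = (h + 3)*(h + 6)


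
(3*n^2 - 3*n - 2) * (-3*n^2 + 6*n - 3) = -9*n^4 + 27*n^3 - 21*n^2 - 3*n + 6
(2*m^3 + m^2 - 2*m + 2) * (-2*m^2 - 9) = -4*m^5 - 2*m^4 - 14*m^3 - 13*m^2 + 18*m - 18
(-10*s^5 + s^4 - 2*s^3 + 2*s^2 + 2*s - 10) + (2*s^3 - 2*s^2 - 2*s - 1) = -10*s^5 + s^4 - 11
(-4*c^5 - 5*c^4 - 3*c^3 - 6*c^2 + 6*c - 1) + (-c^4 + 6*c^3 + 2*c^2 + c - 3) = -4*c^5 - 6*c^4 + 3*c^3 - 4*c^2 + 7*c - 4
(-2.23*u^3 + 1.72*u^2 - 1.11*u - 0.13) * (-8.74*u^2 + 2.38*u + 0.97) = 19.4902*u^5 - 20.3402*u^4 + 11.6319*u^3 + 0.1628*u^2 - 1.3861*u - 0.1261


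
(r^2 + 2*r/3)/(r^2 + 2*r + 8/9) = 3*r/(3*r + 4)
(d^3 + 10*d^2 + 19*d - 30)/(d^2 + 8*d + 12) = (d^2 + 4*d - 5)/(d + 2)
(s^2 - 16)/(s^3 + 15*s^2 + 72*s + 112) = (s - 4)/(s^2 + 11*s + 28)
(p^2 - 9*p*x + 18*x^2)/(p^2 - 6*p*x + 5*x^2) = (p^2 - 9*p*x + 18*x^2)/(p^2 - 6*p*x + 5*x^2)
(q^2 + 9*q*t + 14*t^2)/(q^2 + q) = (q^2 + 9*q*t + 14*t^2)/(q*(q + 1))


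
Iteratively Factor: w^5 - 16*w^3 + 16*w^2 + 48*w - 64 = (w + 4)*(w^4 - 4*w^3 + 16*w - 16) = (w - 2)*(w + 4)*(w^3 - 2*w^2 - 4*w + 8) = (w - 2)^2*(w + 4)*(w^2 - 4) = (w - 2)^3*(w + 4)*(w + 2)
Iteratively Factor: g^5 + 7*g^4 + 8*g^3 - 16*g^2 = (g + 4)*(g^4 + 3*g^3 - 4*g^2) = (g + 4)^2*(g^3 - g^2) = g*(g + 4)^2*(g^2 - g) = g^2*(g + 4)^2*(g - 1)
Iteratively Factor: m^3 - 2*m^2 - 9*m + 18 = (m - 2)*(m^2 - 9) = (m - 2)*(m + 3)*(m - 3)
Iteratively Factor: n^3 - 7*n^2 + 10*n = (n - 2)*(n^2 - 5*n) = n*(n - 2)*(n - 5)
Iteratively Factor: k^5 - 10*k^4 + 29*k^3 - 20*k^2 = (k)*(k^4 - 10*k^3 + 29*k^2 - 20*k) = k^2*(k^3 - 10*k^2 + 29*k - 20) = k^2*(k - 4)*(k^2 - 6*k + 5) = k^2*(k - 4)*(k - 1)*(k - 5)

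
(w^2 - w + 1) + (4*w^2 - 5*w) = 5*w^2 - 6*w + 1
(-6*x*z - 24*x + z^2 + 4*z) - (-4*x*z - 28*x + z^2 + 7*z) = -2*x*z + 4*x - 3*z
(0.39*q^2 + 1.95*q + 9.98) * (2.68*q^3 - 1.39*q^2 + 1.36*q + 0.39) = 1.0452*q^5 + 4.6839*q^4 + 24.5663*q^3 - 11.0681*q^2 + 14.3333*q + 3.8922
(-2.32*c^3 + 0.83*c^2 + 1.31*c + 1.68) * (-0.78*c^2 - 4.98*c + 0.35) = 1.8096*c^5 + 10.9062*c^4 - 5.9672*c^3 - 7.5437*c^2 - 7.9079*c + 0.588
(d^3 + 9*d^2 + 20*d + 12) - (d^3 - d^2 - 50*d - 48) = 10*d^2 + 70*d + 60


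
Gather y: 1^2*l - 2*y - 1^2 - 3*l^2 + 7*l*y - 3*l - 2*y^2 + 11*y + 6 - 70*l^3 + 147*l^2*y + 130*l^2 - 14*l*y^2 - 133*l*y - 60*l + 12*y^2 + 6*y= -70*l^3 + 127*l^2 - 62*l + y^2*(10 - 14*l) + y*(147*l^2 - 126*l + 15) + 5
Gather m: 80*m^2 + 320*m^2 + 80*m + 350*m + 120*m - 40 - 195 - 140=400*m^2 + 550*m - 375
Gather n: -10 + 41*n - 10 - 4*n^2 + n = -4*n^2 + 42*n - 20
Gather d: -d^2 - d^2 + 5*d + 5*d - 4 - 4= -2*d^2 + 10*d - 8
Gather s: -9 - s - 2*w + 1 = -s - 2*w - 8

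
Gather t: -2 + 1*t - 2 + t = 2*t - 4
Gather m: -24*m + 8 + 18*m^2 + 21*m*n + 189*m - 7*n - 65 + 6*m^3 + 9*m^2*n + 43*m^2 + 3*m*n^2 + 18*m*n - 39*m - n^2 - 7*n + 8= 6*m^3 + m^2*(9*n + 61) + m*(3*n^2 + 39*n + 126) - n^2 - 14*n - 49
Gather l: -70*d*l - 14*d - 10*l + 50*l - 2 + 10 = -14*d + l*(40 - 70*d) + 8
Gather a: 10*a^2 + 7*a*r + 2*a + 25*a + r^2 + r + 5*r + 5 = 10*a^2 + a*(7*r + 27) + r^2 + 6*r + 5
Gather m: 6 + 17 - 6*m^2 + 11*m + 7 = -6*m^2 + 11*m + 30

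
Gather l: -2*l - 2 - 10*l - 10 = -12*l - 12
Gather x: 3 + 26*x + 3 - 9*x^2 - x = -9*x^2 + 25*x + 6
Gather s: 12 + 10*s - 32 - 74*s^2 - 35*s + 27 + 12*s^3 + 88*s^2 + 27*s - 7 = 12*s^3 + 14*s^2 + 2*s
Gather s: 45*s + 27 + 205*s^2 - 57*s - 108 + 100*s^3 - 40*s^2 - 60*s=100*s^3 + 165*s^2 - 72*s - 81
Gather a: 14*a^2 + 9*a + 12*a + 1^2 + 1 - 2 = 14*a^2 + 21*a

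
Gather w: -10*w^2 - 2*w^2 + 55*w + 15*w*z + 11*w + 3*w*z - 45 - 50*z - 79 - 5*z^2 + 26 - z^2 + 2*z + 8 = -12*w^2 + w*(18*z + 66) - 6*z^2 - 48*z - 90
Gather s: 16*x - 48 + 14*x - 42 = 30*x - 90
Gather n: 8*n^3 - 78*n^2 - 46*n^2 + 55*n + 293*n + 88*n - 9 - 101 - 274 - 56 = 8*n^3 - 124*n^2 + 436*n - 440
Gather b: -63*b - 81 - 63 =-63*b - 144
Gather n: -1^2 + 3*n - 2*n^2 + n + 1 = -2*n^2 + 4*n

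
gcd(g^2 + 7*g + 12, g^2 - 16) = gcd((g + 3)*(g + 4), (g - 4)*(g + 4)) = g + 4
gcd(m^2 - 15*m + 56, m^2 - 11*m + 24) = m - 8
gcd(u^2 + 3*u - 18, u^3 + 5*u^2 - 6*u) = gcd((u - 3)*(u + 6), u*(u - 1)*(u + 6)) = u + 6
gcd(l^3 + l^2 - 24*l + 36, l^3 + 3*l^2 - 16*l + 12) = l^2 + 4*l - 12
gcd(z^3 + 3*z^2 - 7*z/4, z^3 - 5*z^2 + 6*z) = z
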